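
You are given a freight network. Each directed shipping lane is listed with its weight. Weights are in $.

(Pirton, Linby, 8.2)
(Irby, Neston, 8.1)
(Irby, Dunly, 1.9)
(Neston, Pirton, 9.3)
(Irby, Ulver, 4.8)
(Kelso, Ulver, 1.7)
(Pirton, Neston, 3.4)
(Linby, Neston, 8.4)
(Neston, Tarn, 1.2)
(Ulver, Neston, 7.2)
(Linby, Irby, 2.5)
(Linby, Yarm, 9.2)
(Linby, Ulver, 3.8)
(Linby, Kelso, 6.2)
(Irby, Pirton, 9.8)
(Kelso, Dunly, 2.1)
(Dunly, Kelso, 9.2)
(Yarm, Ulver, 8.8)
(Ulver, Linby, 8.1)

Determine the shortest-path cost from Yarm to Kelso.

Settle nodes by increasing distance from Yarm:
Yarm: 0
Ulver: 8.8  (via Yarm)
Neston: 16  (via Ulver)
Linby: 16.9  (via Ulver)
Tarn: 17.2  (via Neston)
Irby: 19.4  (via Linby)
Dunly: 21.3  (via Irby)
Kelso: 23.1  (via Linby)
Shortest route: Yarm–Ulver–Linby–Kelso = $23.1.

$23.1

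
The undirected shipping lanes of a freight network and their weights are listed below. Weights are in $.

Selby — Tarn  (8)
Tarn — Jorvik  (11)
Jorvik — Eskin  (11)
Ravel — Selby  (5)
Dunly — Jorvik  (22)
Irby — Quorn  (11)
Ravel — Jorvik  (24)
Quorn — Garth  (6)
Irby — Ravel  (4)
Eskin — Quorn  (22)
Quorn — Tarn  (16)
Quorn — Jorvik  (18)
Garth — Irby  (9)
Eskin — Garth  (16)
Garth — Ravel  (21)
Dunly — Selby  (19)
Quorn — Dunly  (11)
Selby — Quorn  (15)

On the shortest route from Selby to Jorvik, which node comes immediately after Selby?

Tarn

Enumerating some paths:
Selby - Tarn - Jorvik: 8+11 = 19
Selby - Quorn - Jorvik: 15+18 = 33
Selby - Ravel - Jorvik: 5+24 = 29
Cheapest is Selby - Tarn - Jorvik at $19.
So from Selby the first move is to Tarn.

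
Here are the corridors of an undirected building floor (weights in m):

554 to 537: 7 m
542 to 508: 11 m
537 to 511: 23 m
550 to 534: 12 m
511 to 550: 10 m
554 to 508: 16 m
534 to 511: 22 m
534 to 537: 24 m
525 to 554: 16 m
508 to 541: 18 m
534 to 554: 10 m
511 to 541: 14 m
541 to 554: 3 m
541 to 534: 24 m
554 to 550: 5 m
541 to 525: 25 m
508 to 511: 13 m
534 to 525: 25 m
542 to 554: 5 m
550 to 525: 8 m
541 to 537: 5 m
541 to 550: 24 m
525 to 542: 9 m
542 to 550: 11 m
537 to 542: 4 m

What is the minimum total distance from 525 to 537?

Shortest distances from 525:
525: 0
550: 8  (via 525)
542: 9  (via 525)
537: 13  (via 542)
Shortest route: 525 → 542 → 537 = 13 m.

13 m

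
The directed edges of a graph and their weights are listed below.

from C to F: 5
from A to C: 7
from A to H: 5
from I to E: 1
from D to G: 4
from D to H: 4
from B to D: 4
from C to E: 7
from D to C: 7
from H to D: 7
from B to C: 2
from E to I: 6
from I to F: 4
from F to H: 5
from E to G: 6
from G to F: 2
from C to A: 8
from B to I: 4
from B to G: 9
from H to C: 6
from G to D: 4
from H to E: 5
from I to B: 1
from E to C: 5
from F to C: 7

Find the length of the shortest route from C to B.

Settle nodes by increasing distance from C:
C: 0
F: 5  (via C)
E: 7  (via C)
A: 8  (via C)
H: 10  (via F)
G: 13  (via E)
I: 13  (via E)
B: 14  (via I)
Shortest route: C–E–I–B = 14.

14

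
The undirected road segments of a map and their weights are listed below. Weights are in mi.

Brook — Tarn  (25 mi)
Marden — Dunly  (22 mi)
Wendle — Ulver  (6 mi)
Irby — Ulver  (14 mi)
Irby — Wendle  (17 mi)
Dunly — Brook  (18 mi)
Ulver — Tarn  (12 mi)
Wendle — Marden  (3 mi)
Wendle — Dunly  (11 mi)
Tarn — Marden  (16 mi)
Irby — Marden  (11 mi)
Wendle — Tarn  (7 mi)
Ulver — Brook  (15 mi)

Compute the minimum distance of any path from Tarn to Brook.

25 mi

Running Dijkstra from Tarn:
Tarn: 0
Wendle: 7  (via Tarn)
Marden: 10  (via Wendle)
Ulver: 12  (via Tarn)
Dunly: 18  (via Wendle)
Irby: 21  (via Marden)
Brook: 25  (via Tarn)
Shortest route: Tarn–Brook = 25 mi.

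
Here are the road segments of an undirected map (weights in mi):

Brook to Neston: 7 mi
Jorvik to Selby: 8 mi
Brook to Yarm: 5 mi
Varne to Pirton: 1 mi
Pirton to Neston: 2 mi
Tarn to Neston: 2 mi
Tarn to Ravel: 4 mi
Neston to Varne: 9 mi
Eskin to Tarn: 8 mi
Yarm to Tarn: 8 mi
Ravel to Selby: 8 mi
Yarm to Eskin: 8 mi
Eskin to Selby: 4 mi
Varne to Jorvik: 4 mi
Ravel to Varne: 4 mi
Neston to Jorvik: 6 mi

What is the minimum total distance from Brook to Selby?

Settle nodes by increasing distance from Brook:
Brook: 0
Yarm: 5  (via Brook)
Neston: 7  (via Brook)
Pirton: 9  (via Neston)
Tarn: 9  (via Neston)
Varne: 10  (via Pirton)
Jorvik: 13  (via Neston)
Ravel: 13  (via Tarn)
Eskin: 13  (via Yarm)
Selby: 17  (via Eskin)
Shortest route: Brook–Yarm–Eskin–Selby = 17 mi.

17 mi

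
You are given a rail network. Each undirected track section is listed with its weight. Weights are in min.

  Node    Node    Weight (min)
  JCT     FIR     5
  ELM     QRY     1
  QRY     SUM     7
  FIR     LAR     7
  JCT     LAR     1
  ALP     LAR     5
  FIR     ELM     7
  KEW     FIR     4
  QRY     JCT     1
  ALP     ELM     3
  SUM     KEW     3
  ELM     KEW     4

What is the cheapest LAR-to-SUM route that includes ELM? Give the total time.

10 min

Shortest LAR→ELM: LAR–JCT–QRY–ELM = 3
Shortest ELM→SUM: ELM–KEW–SUM = 7
Total via ELM: 3 + 7 = 10 min.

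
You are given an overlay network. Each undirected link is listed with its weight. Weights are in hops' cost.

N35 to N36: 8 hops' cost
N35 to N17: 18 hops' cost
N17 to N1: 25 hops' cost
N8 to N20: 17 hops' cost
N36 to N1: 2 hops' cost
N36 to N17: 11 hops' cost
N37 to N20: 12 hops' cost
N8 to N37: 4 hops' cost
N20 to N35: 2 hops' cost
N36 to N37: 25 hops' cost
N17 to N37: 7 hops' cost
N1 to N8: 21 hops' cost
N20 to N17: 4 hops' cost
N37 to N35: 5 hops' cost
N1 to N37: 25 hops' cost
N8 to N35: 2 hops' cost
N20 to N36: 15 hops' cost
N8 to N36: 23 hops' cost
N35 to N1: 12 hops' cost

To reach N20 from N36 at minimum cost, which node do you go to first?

N35

Enumerating some paths:
N36 → N35 → N20: 8+2 = 10
N36 → N17 → N20: 11+4 = 15
Cheapest is N36 → N35 → N20 at 10 hops' cost.
So from N36 the first move is to N35.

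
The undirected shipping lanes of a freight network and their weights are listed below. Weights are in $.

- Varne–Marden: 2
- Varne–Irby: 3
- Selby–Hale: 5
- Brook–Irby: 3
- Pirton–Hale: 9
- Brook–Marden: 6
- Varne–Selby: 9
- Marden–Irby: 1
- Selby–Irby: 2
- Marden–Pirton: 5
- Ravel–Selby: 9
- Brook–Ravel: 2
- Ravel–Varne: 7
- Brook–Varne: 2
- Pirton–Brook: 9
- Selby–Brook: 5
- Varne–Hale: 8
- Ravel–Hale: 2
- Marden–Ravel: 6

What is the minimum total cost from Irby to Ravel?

Enumerating some paths:
Irby - Marden - Ravel: 1+6 = 7
Irby - Varne - Brook - Ravel: 3+2+2 = 7
Irby - Brook - Ravel: 3+2 = 5
Irby - Marden - Varne - Brook - Ravel: 1+2+2+2 = 7
Cheapest is Irby - Brook - Ravel at $5.

$5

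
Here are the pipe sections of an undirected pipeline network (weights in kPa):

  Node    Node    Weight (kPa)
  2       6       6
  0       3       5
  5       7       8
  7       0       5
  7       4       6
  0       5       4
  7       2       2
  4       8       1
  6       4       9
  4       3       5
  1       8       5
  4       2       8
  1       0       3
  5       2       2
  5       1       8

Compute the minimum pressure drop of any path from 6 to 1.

Running Dijkstra from 6:
6: 0
2: 6  (via 6)
5: 8  (via 2)
7: 8  (via 2)
4: 9  (via 6)
8: 10  (via 4)
0: 12  (via 5)
3: 14  (via 4)
1: 15  (via 8)
Shortest route: 6–4–8–1 = 15 kPa.

15 kPa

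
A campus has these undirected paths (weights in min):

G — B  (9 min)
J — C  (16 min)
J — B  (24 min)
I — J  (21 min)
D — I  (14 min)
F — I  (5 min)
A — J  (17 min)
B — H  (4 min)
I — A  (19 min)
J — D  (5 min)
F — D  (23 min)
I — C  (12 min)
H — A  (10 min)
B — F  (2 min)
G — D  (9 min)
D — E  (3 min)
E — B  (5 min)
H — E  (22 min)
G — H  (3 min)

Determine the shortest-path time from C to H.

23 min

Compare a few routes:
C → J → D → E → B → H: 16+5+3+5+4 = 33
C → I → F → B → H: 12+5+2+4 = 23
C → I → F → B → G → H: 12+5+2+9+3 = 31
The minimum is 23 min via C → I → F → B → H.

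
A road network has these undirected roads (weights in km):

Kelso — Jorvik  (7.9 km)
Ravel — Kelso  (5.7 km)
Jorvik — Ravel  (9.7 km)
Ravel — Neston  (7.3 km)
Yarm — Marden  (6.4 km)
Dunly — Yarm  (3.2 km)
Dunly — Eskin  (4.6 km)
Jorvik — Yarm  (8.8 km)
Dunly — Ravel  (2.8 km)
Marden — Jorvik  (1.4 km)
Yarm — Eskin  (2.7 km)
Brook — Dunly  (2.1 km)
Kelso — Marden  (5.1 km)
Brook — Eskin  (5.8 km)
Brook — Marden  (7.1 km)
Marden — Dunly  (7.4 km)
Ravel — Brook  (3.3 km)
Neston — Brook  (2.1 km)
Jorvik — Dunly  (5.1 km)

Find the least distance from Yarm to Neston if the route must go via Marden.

Shortest Yarm→Marden: Yarm → Marden = 6.4
Shortest Marden→Neston: Marden → Brook → Neston = 9.2
Total via Marden: 6.4 + 9.2 = 15.6 km.

15.6 km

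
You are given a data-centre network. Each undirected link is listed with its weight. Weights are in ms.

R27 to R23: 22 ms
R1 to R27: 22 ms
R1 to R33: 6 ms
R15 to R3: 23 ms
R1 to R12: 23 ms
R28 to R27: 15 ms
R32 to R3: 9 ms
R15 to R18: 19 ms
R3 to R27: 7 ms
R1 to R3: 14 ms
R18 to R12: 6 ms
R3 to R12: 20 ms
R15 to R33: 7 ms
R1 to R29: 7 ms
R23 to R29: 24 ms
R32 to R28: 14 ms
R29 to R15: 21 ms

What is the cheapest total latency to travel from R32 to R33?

Compare a few routes:
R32–R3–R27–R1–R33: 9+7+22+6 = 44
R32–R3–R15–R33: 9+23+7 = 39
R32–R3–R1–R33: 9+14+6 = 29
R32–R28–R27–R3–R1–R33: 14+15+7+14+6 = 56
Cheapest is R32–R3–R1–R33 at 29 ms.

29 ms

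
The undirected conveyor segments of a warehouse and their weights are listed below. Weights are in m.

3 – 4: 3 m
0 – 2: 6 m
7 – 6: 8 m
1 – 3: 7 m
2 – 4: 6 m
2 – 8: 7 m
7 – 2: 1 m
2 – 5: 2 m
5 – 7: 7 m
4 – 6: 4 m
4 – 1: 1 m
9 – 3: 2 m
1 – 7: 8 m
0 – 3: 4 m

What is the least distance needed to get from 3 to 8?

16 m

Candidate routes:
3–4–2–8: 3+6+7 = 16
3–0–2–8: 4+6+7 = 17
The minimum is 16 m via 3–4–2–8.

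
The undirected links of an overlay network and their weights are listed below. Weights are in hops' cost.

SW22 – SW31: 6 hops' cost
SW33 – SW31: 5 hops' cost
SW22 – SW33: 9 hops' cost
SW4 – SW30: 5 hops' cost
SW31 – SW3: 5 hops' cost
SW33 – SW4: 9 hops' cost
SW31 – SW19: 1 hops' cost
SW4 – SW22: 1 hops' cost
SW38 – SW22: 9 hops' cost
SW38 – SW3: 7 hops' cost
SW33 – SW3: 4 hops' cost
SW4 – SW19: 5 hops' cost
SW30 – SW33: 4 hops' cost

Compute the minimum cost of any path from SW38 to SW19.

Candidate routes:
SW38 - SW22 - SW31 - SW19: 9+6+1 = 16
SW38 - SW22 - SW4 - SW19: 9+1+5 = 15
SW38 - SW3 - SW31 - SW19: 7+5+1 = 13
The minimum is 13 hops' cost via SW38 - SW3 - SW31 - SW19.

13 hops' cost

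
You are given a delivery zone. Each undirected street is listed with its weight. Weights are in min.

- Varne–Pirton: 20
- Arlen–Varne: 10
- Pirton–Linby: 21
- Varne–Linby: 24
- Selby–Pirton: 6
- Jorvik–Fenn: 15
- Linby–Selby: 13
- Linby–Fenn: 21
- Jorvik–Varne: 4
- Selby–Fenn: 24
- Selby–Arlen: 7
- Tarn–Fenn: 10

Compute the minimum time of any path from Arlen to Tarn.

Running Dijkstra from Arlen:
Arlen: 0
Selby: 7  (via Arlen)
Varne: 10  (via Arlen)
Pirton: 13  (via Selby)
Jorvik: 14  (via Varne)
Linby: 20  (via Selby)
Fenn: 29  (via Jorvik)
Tarn: 39  (via Fenn)
Shortest route: Arlen → Varne → Jorvik → Fenn → Tarn = 39 min.

39 min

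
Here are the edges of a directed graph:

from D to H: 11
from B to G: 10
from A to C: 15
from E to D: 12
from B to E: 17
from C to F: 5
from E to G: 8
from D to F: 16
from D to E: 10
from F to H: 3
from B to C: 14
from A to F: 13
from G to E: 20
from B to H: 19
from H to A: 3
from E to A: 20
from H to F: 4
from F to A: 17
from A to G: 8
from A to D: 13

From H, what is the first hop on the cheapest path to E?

Compare a few routes:
H → A → D → E: 3+13+10 = 26
H → A → G → E: 3+8+20 = 31
The minimum is 26 via H → A → D → E.
So from H the first move is to A.

A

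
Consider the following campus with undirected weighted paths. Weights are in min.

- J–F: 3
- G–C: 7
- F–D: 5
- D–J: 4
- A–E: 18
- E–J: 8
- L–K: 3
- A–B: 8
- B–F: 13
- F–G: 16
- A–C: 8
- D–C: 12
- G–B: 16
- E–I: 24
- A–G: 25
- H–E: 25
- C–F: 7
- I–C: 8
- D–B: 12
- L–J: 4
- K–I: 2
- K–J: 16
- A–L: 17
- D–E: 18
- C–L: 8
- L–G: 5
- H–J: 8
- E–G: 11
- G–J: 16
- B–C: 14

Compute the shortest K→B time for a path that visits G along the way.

24 min

Shortest K→G: K → L → G = 8
Shortest G→B: G → B = 16
Total via G: 8 + 16 = 24 min.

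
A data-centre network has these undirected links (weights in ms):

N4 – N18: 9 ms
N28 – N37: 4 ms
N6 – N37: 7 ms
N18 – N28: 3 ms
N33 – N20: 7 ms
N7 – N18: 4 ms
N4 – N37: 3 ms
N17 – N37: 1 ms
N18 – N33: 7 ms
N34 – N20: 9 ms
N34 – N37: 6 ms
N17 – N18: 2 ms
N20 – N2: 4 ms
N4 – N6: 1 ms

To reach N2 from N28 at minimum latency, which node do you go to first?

N18

Enumerating some paths:
N28–N18–N33–N20–N2: 3+7+7+4 = 21
N28–N18–N17–N37–N34–N20–N2: 3+2+1+6+9+4 = 25
N28–N37–N17–N18–N33–N20–N2: 4+1+2+7+7+4 = 25
N28–N37–N34–N20–N2: 4+6+9+4 = 23
The minimum is 21 ms via N28–N18–N33–N20–N2.
So from N28 the first move is to N18.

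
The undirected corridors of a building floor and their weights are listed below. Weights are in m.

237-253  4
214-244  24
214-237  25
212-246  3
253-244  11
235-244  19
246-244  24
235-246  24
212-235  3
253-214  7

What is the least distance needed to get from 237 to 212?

37 m

Compare a few routes:
237 → 253 → 214 → 244 → 235 → 212: 4+7+24+19+3 = 57
237 → 253 → 244 → 246 → 212: 4+11+24+3 = 42
237 → 253 → 244 → 235 → 212: 4+11+19+3 = 37
Cheapest is 237 → 253 → 244 → 235 → 212 at 37 m.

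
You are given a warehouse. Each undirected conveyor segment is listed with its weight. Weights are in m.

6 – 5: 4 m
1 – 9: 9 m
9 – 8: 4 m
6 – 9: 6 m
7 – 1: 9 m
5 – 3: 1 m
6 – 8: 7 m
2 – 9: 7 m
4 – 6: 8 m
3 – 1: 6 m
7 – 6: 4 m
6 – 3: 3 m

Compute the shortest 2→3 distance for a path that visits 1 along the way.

22 m

Shortest 2→1: 2 → 9 → 1 = 16
Shortest 1→3: 1 → 3 = 6
Total via 1: 16 + 6 = 22 m.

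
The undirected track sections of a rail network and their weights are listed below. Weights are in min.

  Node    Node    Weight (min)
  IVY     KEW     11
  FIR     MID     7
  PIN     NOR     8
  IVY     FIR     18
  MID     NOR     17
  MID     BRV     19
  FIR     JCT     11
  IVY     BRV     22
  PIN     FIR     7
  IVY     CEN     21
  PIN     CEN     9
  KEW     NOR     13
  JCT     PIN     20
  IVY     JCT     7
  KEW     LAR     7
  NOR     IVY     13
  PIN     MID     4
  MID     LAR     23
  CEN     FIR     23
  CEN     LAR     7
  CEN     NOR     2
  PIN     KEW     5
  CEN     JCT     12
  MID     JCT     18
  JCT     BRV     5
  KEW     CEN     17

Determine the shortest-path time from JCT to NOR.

14 min

Running Dijkstra from JCT:
JCT: 0
BRV: 5  (via JCT)
IVY: 7  (via JCT)
FIR: 11  (via JCT)
CEN: 12  (via JCT)
NOR: 14  (via CEN)
Shortest route: JCT–CEN–NOR = 14 min.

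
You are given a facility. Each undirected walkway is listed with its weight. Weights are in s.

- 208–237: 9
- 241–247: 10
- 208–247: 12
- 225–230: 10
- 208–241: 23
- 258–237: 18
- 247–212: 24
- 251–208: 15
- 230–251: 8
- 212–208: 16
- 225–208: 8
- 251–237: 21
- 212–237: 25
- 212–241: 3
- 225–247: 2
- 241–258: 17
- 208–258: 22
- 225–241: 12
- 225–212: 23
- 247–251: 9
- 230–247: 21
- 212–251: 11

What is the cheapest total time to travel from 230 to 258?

Running Dijkstra from 230:
230: 0
251: 8  (via 230)
225: 10  (via 230)
247: 12  (via 225)
208: 18  (via 225)
212: 19  (via 251)
241: 22  (via 225)
237: 27  (via 208)
258: 39  (via 241)
Shortest route: 230 → 225 → 241 → 258 = 39 s.

39 s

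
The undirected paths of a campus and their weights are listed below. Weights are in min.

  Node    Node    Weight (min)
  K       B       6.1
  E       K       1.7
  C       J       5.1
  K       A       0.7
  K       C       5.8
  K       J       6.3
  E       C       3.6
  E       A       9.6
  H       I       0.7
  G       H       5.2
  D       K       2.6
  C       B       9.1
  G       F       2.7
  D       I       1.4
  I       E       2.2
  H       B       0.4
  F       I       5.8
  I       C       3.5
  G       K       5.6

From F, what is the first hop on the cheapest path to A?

Enumerating some paths:
F → I → E → K → A: 5.8+2.2+1.7+0.7 = 10.4
F → G → K → A: 2.7+5.6+0.7 = 9
F → I → D → K → A: 5.8+1.4+2.6+0.7 = 10.5
The minimum is 9 min via F → G → K → A.
So from F the first move is to G.

G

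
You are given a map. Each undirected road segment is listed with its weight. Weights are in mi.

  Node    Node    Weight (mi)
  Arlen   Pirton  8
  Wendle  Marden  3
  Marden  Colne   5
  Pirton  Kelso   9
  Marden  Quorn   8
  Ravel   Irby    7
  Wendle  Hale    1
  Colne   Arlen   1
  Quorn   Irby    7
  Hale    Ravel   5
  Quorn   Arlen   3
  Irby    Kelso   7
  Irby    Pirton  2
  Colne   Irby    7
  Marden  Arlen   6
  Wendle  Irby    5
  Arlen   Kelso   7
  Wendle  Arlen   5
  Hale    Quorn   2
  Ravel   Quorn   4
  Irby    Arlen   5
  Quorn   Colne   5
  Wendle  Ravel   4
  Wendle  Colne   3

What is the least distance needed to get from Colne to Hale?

4 mi

Enumerating some paths:
Colne–Wendle–Hale: 3+1 = 4
Colne–Arlen–Quorn–Hale: 1+3+2 = 6
The minimum is 4 mi via Colne–Wendle–Hale.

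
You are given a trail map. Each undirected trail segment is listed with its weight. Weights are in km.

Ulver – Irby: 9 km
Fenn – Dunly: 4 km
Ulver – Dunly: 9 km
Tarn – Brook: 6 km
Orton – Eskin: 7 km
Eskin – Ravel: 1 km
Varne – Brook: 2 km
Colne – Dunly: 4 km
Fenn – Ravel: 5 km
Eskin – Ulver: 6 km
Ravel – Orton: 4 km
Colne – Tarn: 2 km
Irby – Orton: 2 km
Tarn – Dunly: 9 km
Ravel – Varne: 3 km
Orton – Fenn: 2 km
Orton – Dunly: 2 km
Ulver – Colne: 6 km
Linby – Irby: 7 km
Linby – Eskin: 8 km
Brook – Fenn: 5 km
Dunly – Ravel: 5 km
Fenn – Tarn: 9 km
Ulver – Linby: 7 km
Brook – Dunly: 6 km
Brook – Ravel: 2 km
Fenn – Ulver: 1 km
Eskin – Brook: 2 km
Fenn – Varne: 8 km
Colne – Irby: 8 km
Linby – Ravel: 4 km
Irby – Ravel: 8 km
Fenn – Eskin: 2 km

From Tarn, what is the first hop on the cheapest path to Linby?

Enumerating some paths:
Tarn - Brook - Eskin - Ravel - Linby: 6+2+1+4 = 13
Tarn - Brook - Ravel - Linby: 6+2+4 = 12
Cheapest is Tarn - Brook - Ravel - Linby at 12 km.
So from Tarn the first move is to Brook.

Brook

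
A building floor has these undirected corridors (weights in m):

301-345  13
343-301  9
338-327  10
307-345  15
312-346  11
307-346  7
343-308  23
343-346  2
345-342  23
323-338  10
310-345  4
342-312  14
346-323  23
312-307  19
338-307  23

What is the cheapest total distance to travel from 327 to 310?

Candidate routes:
327 - 338 - 307 - 346 - 343 - 301 - 345 - 310: 10+23+7+2+9+13+4 = 68
327 - 338 - 307 - 345 - 310: 10+23+15+4 = 52
327 - 338 - 323 - 346 - 307 - 345 - 310: 10+10+23+7+15+4 = 69
Cheapest is 327 - 338 - 307 - 345 - 310 at 52 m.

52 m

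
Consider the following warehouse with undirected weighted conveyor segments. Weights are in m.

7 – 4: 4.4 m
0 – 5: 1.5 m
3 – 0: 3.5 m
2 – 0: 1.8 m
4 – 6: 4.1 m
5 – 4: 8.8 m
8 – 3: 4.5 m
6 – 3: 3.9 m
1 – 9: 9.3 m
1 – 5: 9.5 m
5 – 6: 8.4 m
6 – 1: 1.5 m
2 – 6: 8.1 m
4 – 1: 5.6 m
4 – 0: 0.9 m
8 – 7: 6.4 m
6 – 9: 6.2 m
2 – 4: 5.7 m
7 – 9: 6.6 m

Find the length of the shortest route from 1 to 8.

Candidate routes:
1 → 6 → 4 → 0 → 3 → 8: 1.5+4.1+0.9+3.5+4.5 = 14.5
1 → 4 → 0 → 3 → 8: 5.6+0.9+3.5+4.5 = 14.5
1 → 6 → 3 → 8: 1.5+3.9+4.5 = 9.9
The minimum is 9.9 m via 1 → 6 → 3 → 8.

9.9 m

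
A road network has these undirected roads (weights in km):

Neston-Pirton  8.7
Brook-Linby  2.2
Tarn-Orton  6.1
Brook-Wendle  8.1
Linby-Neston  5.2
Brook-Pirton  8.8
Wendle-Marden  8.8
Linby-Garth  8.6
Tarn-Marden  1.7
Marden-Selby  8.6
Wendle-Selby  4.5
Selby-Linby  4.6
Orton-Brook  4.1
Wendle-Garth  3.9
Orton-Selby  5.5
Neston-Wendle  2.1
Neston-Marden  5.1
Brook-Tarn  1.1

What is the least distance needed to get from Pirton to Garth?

14.7 km

Enumerating some paths:
Pirton–Brook–Wendle–Garth: 8.8+8.1+3.9 = 20.8
Pirton–Brook–Linby–Neston–Wendle–Garth: 8.8+2.2+5.2+2.1+3.9 = 22.2
Pirton–Brook–Linby–Garth: 8.8+2.2+8.6 = 19.6
Pirton–Neston–Wendle–Garth: 8.7+2.1+3.9 = 14.7
The minimum is 14.7 km via Pirton–Neston–Wendle–Garth.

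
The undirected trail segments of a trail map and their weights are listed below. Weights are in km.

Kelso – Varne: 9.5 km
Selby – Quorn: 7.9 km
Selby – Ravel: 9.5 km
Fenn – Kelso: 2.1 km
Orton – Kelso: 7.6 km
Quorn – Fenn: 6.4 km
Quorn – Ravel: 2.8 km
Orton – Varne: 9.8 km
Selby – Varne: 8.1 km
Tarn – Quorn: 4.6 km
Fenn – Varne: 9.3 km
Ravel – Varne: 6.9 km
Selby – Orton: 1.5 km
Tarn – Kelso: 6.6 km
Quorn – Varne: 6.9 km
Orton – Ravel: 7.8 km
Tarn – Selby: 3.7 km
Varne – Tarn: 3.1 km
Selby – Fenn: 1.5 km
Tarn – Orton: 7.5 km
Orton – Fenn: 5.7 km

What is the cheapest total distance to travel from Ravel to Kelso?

11.3 km

Shortest distances from Ravel:
Ravel: 0
Quorn: 2.8  (via Ravel)
Varne: 6.9  (via Ravel)
Tarn: 7.4  (via Quorn)
Orton: 7.8  (via Ravel)
Fenn: 9.2  (via Quorn)
Selby: 9.3  (via Orton)
Kelso: 11.3  (via Fenn)
Shortest route: Ravel–Quorn–Fenn–Kelso = 11.3 km.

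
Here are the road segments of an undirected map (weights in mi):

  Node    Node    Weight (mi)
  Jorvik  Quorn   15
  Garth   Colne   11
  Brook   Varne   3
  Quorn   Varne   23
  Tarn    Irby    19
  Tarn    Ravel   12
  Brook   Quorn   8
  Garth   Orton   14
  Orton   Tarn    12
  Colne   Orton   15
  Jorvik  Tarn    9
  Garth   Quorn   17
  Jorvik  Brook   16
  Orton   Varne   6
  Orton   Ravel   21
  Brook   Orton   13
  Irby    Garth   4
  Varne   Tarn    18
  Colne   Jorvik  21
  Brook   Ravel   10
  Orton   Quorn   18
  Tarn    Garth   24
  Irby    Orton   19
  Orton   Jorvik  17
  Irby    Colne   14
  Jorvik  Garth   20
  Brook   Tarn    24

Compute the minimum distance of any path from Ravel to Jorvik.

21 mi

Shortest distances from Ravel:
Ravel: 0
Brook: 10  (via Ravel)
Tarn: 12  (via Ravel)
Varne: 13  (via Brook)
Quorn: 18  (via Brook)
Orton: 19  (via Varne)
Jorvik: 21  (via Tarn)
Shortest route: Ravel–Tarn–Jorvik = 21 mi.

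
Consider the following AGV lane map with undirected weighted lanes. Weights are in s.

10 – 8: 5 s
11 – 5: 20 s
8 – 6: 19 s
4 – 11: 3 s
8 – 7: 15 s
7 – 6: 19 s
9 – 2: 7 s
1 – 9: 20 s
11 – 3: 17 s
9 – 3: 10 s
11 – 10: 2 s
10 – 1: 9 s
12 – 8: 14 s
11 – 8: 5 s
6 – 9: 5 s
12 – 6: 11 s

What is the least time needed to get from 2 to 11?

34 s

Running Dijkstra from 2:
2: 0
9: 7  (via 2)
6: 12  (via 9)
3: 17  (via 9)
12: 23  (via 6)
1: 27  (via 9)
7: 31  (via 6)
8: 31  (via 6)
11: 34  (via 3)
Shortest route: 2 → 9 → 3 → 11 = 34 s.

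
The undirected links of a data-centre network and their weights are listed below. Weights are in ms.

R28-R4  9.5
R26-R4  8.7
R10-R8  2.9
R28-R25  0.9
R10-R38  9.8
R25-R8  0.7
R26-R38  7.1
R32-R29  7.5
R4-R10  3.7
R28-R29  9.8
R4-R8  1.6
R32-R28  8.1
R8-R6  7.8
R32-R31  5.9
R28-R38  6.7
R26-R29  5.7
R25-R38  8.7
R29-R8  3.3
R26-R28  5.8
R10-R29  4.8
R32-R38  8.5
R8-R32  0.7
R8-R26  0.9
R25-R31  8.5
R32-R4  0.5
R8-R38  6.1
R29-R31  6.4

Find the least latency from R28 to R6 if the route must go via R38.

Best R28 to R38: R28 → R38 costing 6.7
Shortest R38→R6: R38 → R8 → R6 = 13.9
Total via R38: 6.7 + 13.9 = 20.6 ms.

20.6 ms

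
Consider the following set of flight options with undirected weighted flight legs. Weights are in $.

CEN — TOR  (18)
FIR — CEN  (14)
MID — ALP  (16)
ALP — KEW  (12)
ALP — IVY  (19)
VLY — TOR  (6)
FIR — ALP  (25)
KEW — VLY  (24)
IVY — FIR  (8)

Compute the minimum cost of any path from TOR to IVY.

$40

Running Dijkstra from TOR:
TOR: 0
VLY: 6  (via TOR)
CEN: 18  (via TOR)
KEW: 30  (via VLY)
FIR: 32  (via CEN)
IVY: 40  (via FIR)
Shortest route: TOR → CEN → FIR → IVY = $40.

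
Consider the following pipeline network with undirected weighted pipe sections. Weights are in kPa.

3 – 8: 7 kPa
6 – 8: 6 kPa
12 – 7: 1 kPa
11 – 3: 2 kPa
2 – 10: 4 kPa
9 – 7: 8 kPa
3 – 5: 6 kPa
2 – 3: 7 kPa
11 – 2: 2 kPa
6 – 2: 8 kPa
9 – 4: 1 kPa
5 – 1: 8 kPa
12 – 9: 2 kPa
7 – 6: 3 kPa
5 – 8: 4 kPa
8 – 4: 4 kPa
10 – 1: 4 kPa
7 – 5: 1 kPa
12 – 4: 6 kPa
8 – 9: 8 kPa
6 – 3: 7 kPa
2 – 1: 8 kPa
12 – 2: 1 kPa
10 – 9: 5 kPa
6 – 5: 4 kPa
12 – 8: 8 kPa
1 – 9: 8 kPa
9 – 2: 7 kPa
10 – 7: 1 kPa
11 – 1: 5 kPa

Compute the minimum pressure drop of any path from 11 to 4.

6 kPa

Compare a few routes:
11 - 2 - 12 - 4: 2+1+6 = 9
11 - 2 - 12 - 9 - 4: 2+1+2+1 = 6
The minimum is 6 kPa via 11 - 2 - 12 - 9 - 4.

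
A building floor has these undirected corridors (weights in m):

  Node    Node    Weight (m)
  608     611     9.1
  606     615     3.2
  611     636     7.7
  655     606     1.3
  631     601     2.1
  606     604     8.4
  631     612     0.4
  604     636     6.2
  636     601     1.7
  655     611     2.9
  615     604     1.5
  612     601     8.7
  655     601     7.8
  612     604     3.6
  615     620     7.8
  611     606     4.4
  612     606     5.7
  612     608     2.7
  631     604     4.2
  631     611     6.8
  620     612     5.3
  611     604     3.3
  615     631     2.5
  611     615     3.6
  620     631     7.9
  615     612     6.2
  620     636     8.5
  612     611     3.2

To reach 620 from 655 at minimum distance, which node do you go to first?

611

Enumerating some paths:
655 - 606 - 615 - 631 - 612 - 620: 1.3+3.2+2.5+0.4+5.3 = 12.7
655 - 606 - 615 - 620: 1.3+3.2+7.8 = 12.3
655 - 611 - 612 - 620: 2.9+3.2+5.3 = 11.4
655 - 606 - 612 - 620: 1.3+5.7+5.3 = 12.3
Cheapest is 655 - 611 - 612 - 620 at 11.4 m.
So from 655 the first move is to 611.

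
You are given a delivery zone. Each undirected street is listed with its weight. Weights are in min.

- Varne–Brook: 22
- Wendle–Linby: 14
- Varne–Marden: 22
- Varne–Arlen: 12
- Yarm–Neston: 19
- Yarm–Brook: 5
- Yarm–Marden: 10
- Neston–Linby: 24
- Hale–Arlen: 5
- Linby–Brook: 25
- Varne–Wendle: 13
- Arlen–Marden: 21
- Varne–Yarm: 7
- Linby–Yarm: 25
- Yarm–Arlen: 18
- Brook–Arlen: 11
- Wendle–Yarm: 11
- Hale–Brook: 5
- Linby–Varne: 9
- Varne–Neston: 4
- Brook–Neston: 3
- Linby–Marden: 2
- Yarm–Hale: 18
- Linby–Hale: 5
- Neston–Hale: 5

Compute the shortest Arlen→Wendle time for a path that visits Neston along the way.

27 min

Best Arlen to Neston: Arlen → Hale → Neston costing 10
Best Neston to Wendle: Neston → Varne → Wendle costing 17
Total via Neston: 10 + 17 = 27 min.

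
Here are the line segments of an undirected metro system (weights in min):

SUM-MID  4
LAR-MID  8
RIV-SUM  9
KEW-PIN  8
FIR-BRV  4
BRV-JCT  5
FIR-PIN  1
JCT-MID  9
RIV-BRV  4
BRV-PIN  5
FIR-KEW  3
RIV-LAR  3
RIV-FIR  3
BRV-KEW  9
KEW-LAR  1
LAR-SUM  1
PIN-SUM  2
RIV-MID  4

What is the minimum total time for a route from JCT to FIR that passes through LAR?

Best JCT to LAR: JCT → BRV → RIV → LAR costing 12
Best LAR to FIR: LAR → KEW → FIR costing 4
Total via LAR: 12 + 4 = 16 min.

16 min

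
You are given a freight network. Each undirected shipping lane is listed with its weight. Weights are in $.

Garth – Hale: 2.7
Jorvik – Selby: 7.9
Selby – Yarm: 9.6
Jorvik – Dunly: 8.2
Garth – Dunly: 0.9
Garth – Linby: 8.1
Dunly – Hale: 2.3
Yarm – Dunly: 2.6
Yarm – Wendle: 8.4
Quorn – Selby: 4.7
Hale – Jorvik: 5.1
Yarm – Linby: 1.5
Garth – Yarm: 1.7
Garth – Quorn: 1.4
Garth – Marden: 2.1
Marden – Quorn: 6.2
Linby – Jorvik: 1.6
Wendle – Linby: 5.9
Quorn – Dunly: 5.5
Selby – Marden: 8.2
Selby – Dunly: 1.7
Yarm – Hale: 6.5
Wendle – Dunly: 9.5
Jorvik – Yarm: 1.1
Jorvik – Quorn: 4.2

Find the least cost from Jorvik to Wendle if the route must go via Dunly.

$13.2

Shortest Jorvik→Dunly: Jorvik–Yarm–Dunly = 3.7
Shortest Dunly→Wendle: Dunly–Wendle = 9.5
Total via Dunly: 3.7 + 9.5 = $13.2.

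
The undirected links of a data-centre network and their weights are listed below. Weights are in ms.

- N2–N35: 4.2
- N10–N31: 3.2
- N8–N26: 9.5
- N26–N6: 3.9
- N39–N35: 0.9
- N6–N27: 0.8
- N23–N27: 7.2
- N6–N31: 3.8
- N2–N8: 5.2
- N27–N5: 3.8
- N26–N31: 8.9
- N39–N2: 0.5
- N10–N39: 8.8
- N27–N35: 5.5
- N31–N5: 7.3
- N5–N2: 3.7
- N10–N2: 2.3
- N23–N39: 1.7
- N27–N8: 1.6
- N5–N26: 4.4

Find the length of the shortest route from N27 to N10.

Enumerating some paths:
N27 - N8 - N2 - N10: 1.6+5.2+2.3 = 9.1
N27 - N6 - N31 - N10: 0.8+3.8+3.2 = 7.8
Cheapest is N27 - N6 - N31 - N10 at 7.8 ms.

7.8 ms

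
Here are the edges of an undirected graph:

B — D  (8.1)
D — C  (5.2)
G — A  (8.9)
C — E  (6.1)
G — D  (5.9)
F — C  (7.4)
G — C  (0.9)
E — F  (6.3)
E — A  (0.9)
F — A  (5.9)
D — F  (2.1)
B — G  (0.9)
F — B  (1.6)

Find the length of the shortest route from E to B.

7.9

Settle nodes by increasing distance from E:
E: 0
A: 0.9  (via E)
C: 6.1  (via E)
F: 6.3  (via E)
G: 7  (via C)
B: 7.9  (via F)
Shortest route: E → F → B = 7.9.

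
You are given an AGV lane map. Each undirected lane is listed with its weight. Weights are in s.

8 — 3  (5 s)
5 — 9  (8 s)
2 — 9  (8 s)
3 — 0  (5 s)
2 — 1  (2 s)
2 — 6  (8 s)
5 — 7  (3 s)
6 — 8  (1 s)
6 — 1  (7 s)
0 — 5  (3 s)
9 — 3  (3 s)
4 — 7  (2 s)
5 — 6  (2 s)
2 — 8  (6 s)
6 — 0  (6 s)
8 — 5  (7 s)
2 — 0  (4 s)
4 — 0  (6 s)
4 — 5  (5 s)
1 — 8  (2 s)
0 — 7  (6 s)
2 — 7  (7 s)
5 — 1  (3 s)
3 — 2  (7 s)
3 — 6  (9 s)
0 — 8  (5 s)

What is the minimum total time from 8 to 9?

Candidate routes:
8–3–9: 5+3 = 8
8–6–5–9: 1+2+8 = 11
The minimum is 8 s via 8–3–9.

8 s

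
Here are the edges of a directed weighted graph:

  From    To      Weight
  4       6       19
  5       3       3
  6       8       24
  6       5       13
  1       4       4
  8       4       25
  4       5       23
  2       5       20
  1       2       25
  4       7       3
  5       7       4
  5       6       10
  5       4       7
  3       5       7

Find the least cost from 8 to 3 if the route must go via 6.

60

Best 8 to 6: 8 → 4 → 6 costing 44
Shortest 6→3: 6 → 5 → 3 = 16
Total via 6: 44 + 16 = 60.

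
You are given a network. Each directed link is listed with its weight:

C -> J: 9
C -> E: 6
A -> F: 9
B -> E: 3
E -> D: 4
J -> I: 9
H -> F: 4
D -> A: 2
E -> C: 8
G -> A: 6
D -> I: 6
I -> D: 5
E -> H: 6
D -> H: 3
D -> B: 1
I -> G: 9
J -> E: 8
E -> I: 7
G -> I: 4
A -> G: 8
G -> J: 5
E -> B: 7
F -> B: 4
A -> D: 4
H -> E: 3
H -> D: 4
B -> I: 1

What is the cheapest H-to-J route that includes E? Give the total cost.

20

Best H to E: H–E costing 3
Shortest E→J: E–C–J = 17
Total via E: 3 + 17 = 20.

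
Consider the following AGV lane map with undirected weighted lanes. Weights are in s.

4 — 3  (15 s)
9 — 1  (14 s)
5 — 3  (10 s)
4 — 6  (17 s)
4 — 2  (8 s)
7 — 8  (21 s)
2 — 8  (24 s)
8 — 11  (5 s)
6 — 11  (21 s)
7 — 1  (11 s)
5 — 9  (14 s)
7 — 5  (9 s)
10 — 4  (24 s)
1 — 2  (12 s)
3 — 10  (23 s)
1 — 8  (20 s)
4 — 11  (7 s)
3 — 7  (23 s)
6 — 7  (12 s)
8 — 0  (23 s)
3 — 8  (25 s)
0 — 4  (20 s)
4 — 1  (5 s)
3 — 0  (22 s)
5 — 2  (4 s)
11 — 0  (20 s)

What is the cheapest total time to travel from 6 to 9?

35 s

Compare a few routes:
6 → 4 → 2 → 5 → 9: 17+8+4+14 = 43
6 → 4 → 1 → 9: 17+5+14 = 36
6 → 7 → 5 → 9: 12+9+14 = 35
6 → 7 → 1 → 9: 12+11+14 = 37
Cheapest is 6 → 7 → 5 → 9 at 35 s.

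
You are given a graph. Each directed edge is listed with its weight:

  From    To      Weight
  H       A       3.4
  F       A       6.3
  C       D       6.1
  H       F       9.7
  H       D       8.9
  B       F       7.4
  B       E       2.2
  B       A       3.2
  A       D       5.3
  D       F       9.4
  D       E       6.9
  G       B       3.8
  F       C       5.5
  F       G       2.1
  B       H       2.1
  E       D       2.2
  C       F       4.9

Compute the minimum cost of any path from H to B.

15.6

Candidate routes:
H–A–D–F–G–B: 3.4+5.3+9.4+2.1+3.8 = 24
H–F–G–B: 9.7+2.1+3.8 = 15.6
Cheapest is H–F–G–B at 15.6.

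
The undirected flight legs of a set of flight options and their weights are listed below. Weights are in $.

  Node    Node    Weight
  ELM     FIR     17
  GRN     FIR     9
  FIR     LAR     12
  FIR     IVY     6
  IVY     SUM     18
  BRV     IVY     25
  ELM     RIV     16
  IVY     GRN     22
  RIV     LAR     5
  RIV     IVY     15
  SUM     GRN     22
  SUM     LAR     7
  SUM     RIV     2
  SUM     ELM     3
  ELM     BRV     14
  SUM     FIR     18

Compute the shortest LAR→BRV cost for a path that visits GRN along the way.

Shortest LAR→GRN: LAR → FIR → GRN = 21
Best GRN to BRV: GRN → SUM → ELM → BRV costing 39
Total via GRN: 21 + 39 = $60.

$60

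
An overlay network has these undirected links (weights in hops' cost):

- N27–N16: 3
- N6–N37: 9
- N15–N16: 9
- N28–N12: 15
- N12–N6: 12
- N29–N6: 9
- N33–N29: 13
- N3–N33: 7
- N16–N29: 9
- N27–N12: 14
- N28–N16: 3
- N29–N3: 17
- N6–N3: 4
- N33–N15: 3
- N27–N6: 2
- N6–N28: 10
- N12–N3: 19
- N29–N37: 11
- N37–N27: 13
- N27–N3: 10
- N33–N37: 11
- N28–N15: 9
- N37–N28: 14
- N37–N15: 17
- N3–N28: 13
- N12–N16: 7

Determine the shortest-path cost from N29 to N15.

16 hops' cost

Compare a few routes:
N29 - N33 - N15: 13+3 = 16
N29 - N16 - N15: 9+9 = 18
N29 - N16 - N28 - N15: 9+3+9 = 21
Cheapest is N29 - N33 - N15 at 16 hops' cost.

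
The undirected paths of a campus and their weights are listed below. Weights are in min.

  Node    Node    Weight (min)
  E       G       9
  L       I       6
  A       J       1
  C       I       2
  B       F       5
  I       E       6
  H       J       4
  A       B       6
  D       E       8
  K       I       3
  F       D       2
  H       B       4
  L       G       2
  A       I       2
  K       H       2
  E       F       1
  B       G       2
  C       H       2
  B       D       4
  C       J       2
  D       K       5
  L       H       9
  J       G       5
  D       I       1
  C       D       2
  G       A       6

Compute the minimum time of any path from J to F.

6 min

Compare a few routes:
J - A - I - C - D - F: 1+2+2+2+2 = 9
J - C - D - F: 2+2+2 = 6
J - A - I - E - F: 1+2+6+1 = 10
J - C - I - D - F: 2+2+1+2 = 7
Cheapest is J - C - D - F at 6 min.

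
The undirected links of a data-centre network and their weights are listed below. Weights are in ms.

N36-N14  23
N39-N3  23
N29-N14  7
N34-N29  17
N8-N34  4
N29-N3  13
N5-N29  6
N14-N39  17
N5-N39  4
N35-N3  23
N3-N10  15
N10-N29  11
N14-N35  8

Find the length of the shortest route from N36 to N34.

Shortest distances from N36:
N36: 0
N14: 23  (via N36)
N29: 30  (via N14)
N35: 31  (via N14)
N5: 36  (via N29)
N39: 40  (via N14)
N10: 41  (via N29)
N3: 43  (via N29)
N34: 47  (via N29)
Shortest route: N36–N14–N29–N34 = 47 ms.

47 ms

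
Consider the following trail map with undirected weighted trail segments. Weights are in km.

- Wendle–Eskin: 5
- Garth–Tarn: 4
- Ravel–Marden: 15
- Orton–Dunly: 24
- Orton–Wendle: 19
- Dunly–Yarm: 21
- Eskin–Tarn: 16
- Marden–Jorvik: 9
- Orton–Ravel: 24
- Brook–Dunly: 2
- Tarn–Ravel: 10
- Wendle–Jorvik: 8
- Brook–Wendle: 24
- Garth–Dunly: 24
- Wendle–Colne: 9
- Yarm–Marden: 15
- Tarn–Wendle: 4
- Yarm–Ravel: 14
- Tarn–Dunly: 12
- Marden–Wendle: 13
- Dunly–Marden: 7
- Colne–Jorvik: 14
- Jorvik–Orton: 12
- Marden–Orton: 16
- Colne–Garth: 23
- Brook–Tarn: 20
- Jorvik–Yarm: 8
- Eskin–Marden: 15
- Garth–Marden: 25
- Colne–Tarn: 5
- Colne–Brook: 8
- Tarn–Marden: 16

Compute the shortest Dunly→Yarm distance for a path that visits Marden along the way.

Best Dunly to Marden: Dunly–Marden costing 7
Shortest Marden→Yarm: Marden–Yarm = 15
Total via Marden: 7 + 15 = 22 km.

22 km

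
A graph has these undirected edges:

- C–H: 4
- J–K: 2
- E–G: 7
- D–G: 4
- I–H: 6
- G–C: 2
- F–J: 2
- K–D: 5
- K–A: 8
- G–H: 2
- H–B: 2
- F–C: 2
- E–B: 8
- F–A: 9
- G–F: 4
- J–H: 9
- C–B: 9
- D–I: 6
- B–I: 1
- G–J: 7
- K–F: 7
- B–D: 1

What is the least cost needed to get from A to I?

Shortest distances from A:
A: 0
K: 8  (via A)
F: 9  (via A)
J: 10  (via K)
C: 11  (via F)
D: 13  (via K)
G: 13  (via F)
B: 14  (via D)
H: 15  (via C)
I: 15  (via B)
Shortest route: A → K → D → B → I = 15.

15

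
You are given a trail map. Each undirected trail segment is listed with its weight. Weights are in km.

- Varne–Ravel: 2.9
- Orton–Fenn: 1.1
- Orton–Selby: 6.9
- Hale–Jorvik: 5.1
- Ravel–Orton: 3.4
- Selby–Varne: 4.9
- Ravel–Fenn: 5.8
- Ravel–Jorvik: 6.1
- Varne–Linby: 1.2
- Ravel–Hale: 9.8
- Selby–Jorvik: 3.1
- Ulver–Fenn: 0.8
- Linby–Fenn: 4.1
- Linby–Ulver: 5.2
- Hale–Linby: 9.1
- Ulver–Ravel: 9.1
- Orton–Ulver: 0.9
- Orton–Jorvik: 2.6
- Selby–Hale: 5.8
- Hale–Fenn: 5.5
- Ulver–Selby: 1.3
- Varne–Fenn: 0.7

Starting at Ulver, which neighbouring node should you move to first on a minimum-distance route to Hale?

Fenn

Candidate routes:
Ulver - Fenn - Hale: 0.8+5.5 = 6.3
Ulver - Selby - Hale: 1.3+5.8 = 7.1
Cheapest is Ulver - Fenn - Hale at 6.3 km.
So from Ulver the first move is to Fenn.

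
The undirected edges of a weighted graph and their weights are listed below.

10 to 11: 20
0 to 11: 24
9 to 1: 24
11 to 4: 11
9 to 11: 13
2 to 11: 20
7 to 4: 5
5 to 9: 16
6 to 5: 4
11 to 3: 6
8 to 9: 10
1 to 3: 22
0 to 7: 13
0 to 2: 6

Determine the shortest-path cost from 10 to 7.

36

Compare a few routes:
10–11–4–7: 20+11+5 = 36
10–11–0–7: 20+24+13 = 57
10–11–2–0–7: 20+20+6+13 = 59
Cheapest is 10–11–4–7 at 36.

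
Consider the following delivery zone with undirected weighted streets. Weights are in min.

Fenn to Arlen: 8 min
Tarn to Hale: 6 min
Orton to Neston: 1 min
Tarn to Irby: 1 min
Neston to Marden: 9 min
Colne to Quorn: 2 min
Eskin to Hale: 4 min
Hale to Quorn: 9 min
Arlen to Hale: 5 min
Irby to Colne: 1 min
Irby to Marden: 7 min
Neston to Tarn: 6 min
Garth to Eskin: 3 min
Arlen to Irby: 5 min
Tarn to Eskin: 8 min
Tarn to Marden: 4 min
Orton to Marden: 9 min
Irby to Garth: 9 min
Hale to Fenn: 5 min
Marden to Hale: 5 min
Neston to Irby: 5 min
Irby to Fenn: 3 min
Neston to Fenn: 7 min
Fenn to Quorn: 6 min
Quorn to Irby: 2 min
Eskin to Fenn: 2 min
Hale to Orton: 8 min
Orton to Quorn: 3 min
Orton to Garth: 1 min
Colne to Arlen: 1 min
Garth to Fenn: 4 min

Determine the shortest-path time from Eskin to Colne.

Enumerating some paths:
Eskin–Fenn–Irby–Colne: 2+3+1 = 6
Eskin–Garth–Orton–Quorn–Colne: 3+1+3+2 = 9
The minimum is 6 min via Eskin–Fenn–Irby–Colne.

6 min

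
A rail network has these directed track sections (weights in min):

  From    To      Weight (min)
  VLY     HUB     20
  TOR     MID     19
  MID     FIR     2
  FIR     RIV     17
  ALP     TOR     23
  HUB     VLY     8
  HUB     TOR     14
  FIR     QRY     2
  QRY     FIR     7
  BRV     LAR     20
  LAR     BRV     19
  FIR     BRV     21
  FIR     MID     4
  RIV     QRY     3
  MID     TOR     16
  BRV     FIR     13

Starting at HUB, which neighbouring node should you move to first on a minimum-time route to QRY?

TOR

Compare a few routes:
HUB → TOR → MID → FIR → RIV → QRY: 14+19+2+17+3 = 55
HUB → TOR → MID → FIR → QRY: 14+19+2+2 = 37
Cheapest is HUB → TOR → MID → FIR → QRY at 37 min.
So from HUB the first move is to TOR.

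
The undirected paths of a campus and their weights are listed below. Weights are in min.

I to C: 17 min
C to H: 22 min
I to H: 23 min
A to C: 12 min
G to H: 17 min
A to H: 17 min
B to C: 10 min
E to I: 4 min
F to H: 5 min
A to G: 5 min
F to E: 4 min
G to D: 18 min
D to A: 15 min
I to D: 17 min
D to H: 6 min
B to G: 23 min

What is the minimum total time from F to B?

35 min

Compare a few routes:
F–H–C–B: 5+22+10 = 37
F–E–I–C–B: 4+4+17+10 = 35
F–H–A–C–B: 5+17+12+10 = 44
Cheapest is F–E–I–C–B at 35 min.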